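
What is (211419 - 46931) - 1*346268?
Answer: -181780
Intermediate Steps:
(211419 - 46931) - 1*346268 = 164488 - 346268 = -181780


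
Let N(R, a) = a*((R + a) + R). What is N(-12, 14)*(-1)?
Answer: 140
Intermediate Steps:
N(R, a) = a*(a + 2*R)
N(-12, 14)*(-1) = (14*(14 + 2*(-12)))*(-1) = (14*(14 - 24))*(-1) = (14*(-10))*(-1) = -140*(-1) = 140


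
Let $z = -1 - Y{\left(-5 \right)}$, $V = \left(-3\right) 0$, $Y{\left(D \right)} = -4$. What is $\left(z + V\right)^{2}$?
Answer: $9$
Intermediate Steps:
$V = 0$
$z = 3$ ($z = -1 - -4 = -1 + 4 = 3$)
$\left(z + V\right)^{2} = \left(3 + 0\right)^{2} = 3^{2} = 9$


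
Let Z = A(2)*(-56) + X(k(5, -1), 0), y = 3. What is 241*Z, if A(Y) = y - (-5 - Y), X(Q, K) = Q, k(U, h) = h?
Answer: -135201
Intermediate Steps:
A(Y) = 8 + Y (A(Y) = 3 - (-5 - Y) = 3 + (5 + Y) = 8 + Y)
Z = -561 (Z = (8 + 2)*(-56) - 1 = 10*(-56) - 1 = -560 - 1 = -561)
241*Z = 241*(-561) = -135201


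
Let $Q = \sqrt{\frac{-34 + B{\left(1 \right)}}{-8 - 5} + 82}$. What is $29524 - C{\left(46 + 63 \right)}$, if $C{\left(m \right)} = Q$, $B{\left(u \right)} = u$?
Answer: $29524 - \frac{\sqrt{14287}}{13} \approx 29515.0$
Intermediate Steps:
$Q = \frac{\sqrt{14287}}{13}$ ($Q = \sqrt{\frac{-34 + 1}{-8 - 5} + 82} = \sqrt{- \frac{33}{-13} + 82} = \sqrt{\left(-33\right) \left(- \frac{1}{13}\right) + 82} = \sqrt{\frac{33}{13} + 82} = \sqrt{\frac{1099}{13}} = \frac{\sqrt{14287}}{13} \approx 9.1945$)
$C{\left(m \right)} = \frac{\sqrt{14287}}{13}$
$29524 - C{\left(46 + 63 \right)} = 29524 - \frac{\sqrt{14287}}{13}$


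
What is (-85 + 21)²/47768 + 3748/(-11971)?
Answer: -16250156/71478841 ≈ -0.22734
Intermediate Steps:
(-85 + 21)²/47768 + 3748/(-11971) = (-64)²*(1/47768) + 3748*(-1/11971) = 4096*(1/47768) - 3748/11971 = 512/5971 - 3748/11971 = -16250156/71478841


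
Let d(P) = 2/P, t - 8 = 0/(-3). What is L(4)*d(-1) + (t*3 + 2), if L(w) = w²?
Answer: -6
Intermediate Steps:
t = 8 (t = 8 + 0/(-3) = 8 + 0*(-⅓) = 8 + 0 = 8)
L(4)*d(-1) + (t*3 + 2) = 4²*(2/(-1)) + (8*3 + 2) = 16*(2*(-1)) + (24 + 2) = 16*(-2) + 26 = -32 + 26 = -6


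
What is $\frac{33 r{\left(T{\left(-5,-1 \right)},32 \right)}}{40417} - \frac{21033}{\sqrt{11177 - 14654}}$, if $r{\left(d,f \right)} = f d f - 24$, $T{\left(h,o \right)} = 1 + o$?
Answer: $- \frac{792}{40417} + \frac{369 i \sqrt{3477}}{61} \approx -0.019596 + 356.7 i$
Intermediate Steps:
$r{\left(d,f \right)} = -24 + d f^{2}$ ($r{\left(d,f \right)} = d f f - 24 = d f^{2} - 24 = -24 + d f^{2}$)
$\frac{33 r{\left(T{\left(-5,-1 \right)},32 \right)}}{40417} - \frac{21033}{\sqrt{11177 - 14654}} = \frac{33 \left(-24 + \left(1 - 1\right) 32^{2}\right)}{40417} - \frac{21033}{\sqrt{11177 - 14654}} = 33 \left(-24 + 0 \cdot 1024\right) \frac{1}{40417} - \frac{21033}{\sqrt{-3477}} = 33 \left(-24 + 0\right) \frac{1}{40417} - \frac{21033}{i \sqrt{3477}} = 33 \left(-24\right) \frac{1}{40417} - 21033 \left(- \frac{i \sqrt{3477}}{3477}\right) = \left(-792\right) \frac{1}{40417} + \frac{369 i \sqrt{3477}}{61} = - \frac{792}{40417} + \frac{369 i \sqrt{3477}}{61}$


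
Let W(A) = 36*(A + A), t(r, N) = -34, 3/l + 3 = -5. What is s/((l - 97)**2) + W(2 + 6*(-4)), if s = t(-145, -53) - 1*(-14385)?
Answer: -960317680/606841 ≈ -1582.5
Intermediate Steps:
l = -3/8 (l = 3/(-3 - 5) = 3/(-8) = 3*(-1/8) = -3/8 ≈ -0.37500)
s = 14351 (s = -34 - 1*(-14385) = -34 + 14385 = 14351)
W(A) = 72*A (W(A) = 36*(2*A) = 72*A)
s/((l - 97)**2) + W(2 + 6*(-4)) = 14351/((-3/8 - 97)**2) + 72*(2 + 6*(-4)) = 14351/((-779/8)**2) + 72*(2 - 24) = 14351/(606841/64) + 72*(-22) = 14351*(64/606841) - 1584 = 918464/606841 - 1584 = -960317680/606841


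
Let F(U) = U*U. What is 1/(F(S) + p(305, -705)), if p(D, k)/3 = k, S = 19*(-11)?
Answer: 1/41566 ≈ 2.4058e-5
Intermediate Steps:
S = -209
F(U) = U**2
p(D, k) = 3*k
1/(F(S) + p(305, -705)) = 1/((-209)**2 + 3*(-705)) = 1/(43681 - 2115) = 1/41566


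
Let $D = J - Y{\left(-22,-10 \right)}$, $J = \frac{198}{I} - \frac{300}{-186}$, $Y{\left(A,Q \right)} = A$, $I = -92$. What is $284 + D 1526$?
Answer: $\frac{23552581}{713} \approx 33033.0$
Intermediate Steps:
$J = - \frac{769}{1426}$ ($J = \frac{198}{-92} - \frac{300}{-186} = 198 \left(- \frac{1}{92}\right) - - \frac{50}{31} = - \frac{99}{46} + \frac{50}{31} = - \frac{769}{1426} \approx -0.53927$)
$D = \frac{30603}{1426}$ ($D = - \frac{769}{1426} - -22 = - \frac{769}{1426} + 22 = \frac{30603}{1426} \approx 21.461$)
$284 + D 1526 = 284 + \frac{30603}{1426} \cdot 1526 = 284 + \frac{23350089}{713} = \frac{23552581}{713}$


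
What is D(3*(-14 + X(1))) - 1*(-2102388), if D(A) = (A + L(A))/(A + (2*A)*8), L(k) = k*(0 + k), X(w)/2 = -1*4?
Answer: 35740531/17 ≈ 2.1024e+6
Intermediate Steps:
X(w) = -8 (X(w) = 2*(-1*4) = 2*(-4) = -8)
L(k) = k² (L(k) = k*k = k²)
D(A) = (A + A²)/(17*A) (D(A) = (A + A²)/(A + (2*A)*8) = (A + A²)/(A + 16*A) = (A + A²)/((17*A)) = (A + A²)*(1/(17*A)) = (A + A²)/(17*A))
D(3*(-14 + X(1))) - 1*(-2102388) = (1/17 + (3*(-14 - 8))/17) - 1*(-2102388) = (1/17 + (3*(-22))/17) + 2102388 = (1/17 + (1/17)*(-66)) + 2102388 = (1/17 - 66/17) + 2102388 = -65/17 + 2102388 = 35740531/17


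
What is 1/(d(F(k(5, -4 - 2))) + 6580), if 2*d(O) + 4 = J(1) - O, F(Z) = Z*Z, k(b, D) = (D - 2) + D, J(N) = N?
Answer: 2/12961 ≈ 0.00015431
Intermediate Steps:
k(b, D) = -2 + 2*D (k(b, D) = (-2 + D) + D = -2 + 2*D)
F(Z) = Z²
d(O) = -3/2 - O/2 (d(O) = -2 + (1 - O)/2 = -2 + (½ - O/2) = -3/2 - O/2)
1/(d(F(k(5, -4 - 2))) + 6580) = 1/((-3/2 - (-2 + 2*(-4 - 2))²/2) + 6580) = 1/((-3/2 - (-2 + 2*(-6))²/2) + 6580) = 1/((-3/2 - (-2 - 12)²/2) + 6580) = 1/((-3/2 - ½*(-14)²) + 6580) = 1/((-3/2 - ½*196) + 6580) = 1/((-3/2 - 98) + 6580) = 1/(-199/2 + 6580) = 1/(12961/2) = 2/12961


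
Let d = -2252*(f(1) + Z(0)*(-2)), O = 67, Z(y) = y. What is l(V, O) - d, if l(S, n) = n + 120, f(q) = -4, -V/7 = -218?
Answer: -8821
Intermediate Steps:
V = 1526 (V = -7*(-218) = 1526)
l(S, n) = 120 + n
d = 9008 (d = -2252*(-4 + 0*(-2)) = -2252*(-4 + 0) = -2252*(-4) = 9008)
l(V, O) - d = (120 + 67) - 1*9008 = 187 - 9008 = -8821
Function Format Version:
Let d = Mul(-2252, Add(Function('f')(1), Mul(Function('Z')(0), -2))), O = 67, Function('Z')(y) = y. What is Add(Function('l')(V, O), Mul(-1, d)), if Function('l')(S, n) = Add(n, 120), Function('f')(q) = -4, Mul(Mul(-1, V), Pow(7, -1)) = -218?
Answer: -8821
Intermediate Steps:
V = 1526 (V = Mul(-7, -218) = 1526)
Function('l')(S, n) = Add(120, n)
d = 9008 (d = Mul(-2252, Add(-4, Mul(0, -2))) = Mul(-2252, Add(-4, 0)) = Mul(-2252, -4) = 9008)
Add(Function('l')(V, O), Mul(-1, d)) = Add(Add(120, 67), Mul(-1, 9008)) = Add(187, -9008) = -8821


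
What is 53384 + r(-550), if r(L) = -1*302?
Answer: 53082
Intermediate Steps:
r(L) = -302
53384 + r(-550) = 53384 - 302 = 53082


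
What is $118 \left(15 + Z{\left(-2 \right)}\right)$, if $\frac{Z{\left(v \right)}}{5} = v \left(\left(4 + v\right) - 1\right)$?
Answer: $590$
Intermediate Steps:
$Z{\left(v \right)} = 5 v \left(3 + v\right)$ ($Z{\left(v \right)} = 5 v \left(\left(4 + v\right) - 1\right) = 5 v \left(3 + v\right)$)
$118 \left(15 + Z{\left(-2 \right)}\right) = 118 \left(15 + 5 \left(-2\right) \left(3 - 2\right)\right) = 118 \left(15 + 5 \left(-2\right) 1\right) = 118 \left(15 - 10\right) = 118 \cdot 5 = 590$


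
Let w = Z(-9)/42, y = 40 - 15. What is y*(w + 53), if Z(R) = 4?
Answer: 27875/21 ≈ 1327.4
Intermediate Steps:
y = 25
w = 2/21 (w = 4/42 = 4*(1/42) = 2/21 ≈ 0.095238)
y*(w + 53) = 25*(2/21 + 53) = 25*(1115/21) = 27875/21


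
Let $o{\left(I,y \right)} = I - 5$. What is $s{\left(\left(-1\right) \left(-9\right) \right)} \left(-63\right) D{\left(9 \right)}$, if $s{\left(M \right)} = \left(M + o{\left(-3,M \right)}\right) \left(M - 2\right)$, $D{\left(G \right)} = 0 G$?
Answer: $0$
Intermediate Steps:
$o{\left(I,y \right)} = -5 + I$
$D{\left(G \right)} = 0$
$s{\left(M \right)} = \left(-8 + M\right) \left(-2 + M\right)$ ($s{\left(M \right)} = \left(M - 8\right) \left(M - 2\right) = \left(M - 8\right) \left(-2 + M\right) = \left(-8 + M\right) \left(-2 + M\right)$)
$s{\left(\left(-1\right) \left(-9\right) \right)} \left(-63\right) D{\left(9 \right)} = \left(16 + \left(\left(-1\right) \left(-9\right)\right)^{2} - 10 \left(\left(-1\right) \left(-9\right)\right)\right) \left(-63\right) 0 = \left(16 + 9^{2} - 90\right) \left(-63\right) 0 = \left(16 + 81 - 90\right) \left(-63\right) 0 = 7 \left(-63\right) 0 = \left(-441\right) 0 = 0$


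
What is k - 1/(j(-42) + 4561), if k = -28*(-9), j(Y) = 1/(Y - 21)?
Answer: 72410121/287342 ≈ 252.00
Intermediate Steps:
j(Y) = 1/(-21 + Y)
k = 252
k - 1/(j(-42) + 4561) = 252 - 1/(1/(-21 - 42) + 4561) = 252 - 1/(1/(-63) + 4561) = 252 - 1/(-1/63 + 4561) = 252 - 1/287342/63 = 252 - 1*63/287342 = 252 - 63/287342 = 72410121/287342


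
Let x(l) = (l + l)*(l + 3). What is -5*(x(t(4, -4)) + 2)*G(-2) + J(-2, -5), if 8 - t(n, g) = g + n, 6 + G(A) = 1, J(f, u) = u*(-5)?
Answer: 4475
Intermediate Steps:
J(f, u) = -5*u
G(A) = -5 (G(A) = -6 + 1 = -5)
t(n, g) = 8 - g - n (t(n, g) = 8 - (g + n) = 8 + (-g - n) = 8 - g - n)
x(l) = 2*l*(3 + l) (x(l) = (2*l)*(3 + l) = 2*l*(3 + l))
-5*(x(t(4, -4)) + 2)*G(-2) + J(-2, -5) = -5*(2*(8 - 1*(-4) - 1*4)*(3 + (8 - 1*(-4) - 1*4)) + 2)*(-5) - 5*(-5) = -5*(2*(8 + 4 - 4)*(3 + (8 + 4 - 4)) + 2)*(-5) + 25 = -5*(2*8*(3 + 8) + 2)*(-5) + 25 = -5*(2*8*11 + 2)*(-5) + 25 = -5*(176 + 2)*(-5) + 25 = -890*(-5) + 25 = -5*(-890) + 25 = 4450 + 25 = 4475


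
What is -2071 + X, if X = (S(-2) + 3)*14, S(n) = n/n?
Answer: -2015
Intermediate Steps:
S(n) = 1
X = 56 (X = (1 + 3)*14 = 4*14 = 56)
-2071 + X = -2071 + 56 = -2015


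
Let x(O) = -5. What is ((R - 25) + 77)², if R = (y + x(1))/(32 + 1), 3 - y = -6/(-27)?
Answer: 237899776/88209 ≈ 2697.0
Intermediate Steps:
y = 25/9 (y = 3 - (-6)/(-27) = 3 - (-6)*(-1)/27 = 3 - 1*2/9 = 3 - 2/9 = 25/9 ≈ 2.7778)
R = -20/297 (R = (25/9 - 5)/(32 + 1) = -20/9/33 = -20/9*1/33 = -20/297 ≈ -0.067340)
((R - 25) + 77)² = ((-20/297 - 25) + 77)² = (-7445/297 + 77)² = (15424/297)² = 237899776/88209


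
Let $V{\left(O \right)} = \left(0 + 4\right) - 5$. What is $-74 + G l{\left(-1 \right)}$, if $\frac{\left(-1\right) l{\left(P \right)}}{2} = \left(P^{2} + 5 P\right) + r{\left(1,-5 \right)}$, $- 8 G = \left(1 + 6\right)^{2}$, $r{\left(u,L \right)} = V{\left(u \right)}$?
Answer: $- \frac{541}{4} \approx -135.25$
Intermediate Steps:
$V{\left(O \right)} = -1$ ($V{\left(O \right)} = 4 - 5 = -1$)
$r{\left(u,L \right)} = -1$
$G = - \frac{49}{8}$ ($G = - \frac{\left(1 + 6\right)^{2}}{8} = - \frac{7^{2}}{8} = \left(- \frac{1}{8}\right) 49 = - \frac{49}{8} \approx -6.125$)
$l{\left(P \right)} = 2 - 10 P - 2 P^{2}$ ($l{\left(P \right)} = - 2 \left(\left(P^{2} + 5 P\right) - 1\right) = - 2 \left(-1 + P^{2} + 5 P\right) = 2 - 10 P - 2 P^{2}$)
$-74 + G l{\left(-1 \right)} = -74 - \frac{49 \left(2 - -10 - 2 \left(-1\right)^{2}\right)}{8} = -74 - \frac{49 \left(2 + 10 - 2\right)}{8} = -74 - \frac{245}{4} = - \frac{541}{4}$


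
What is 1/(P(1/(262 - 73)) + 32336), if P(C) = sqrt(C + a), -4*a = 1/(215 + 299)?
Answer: 12565252224/406309995913397 - 6*sqrt(20152398)/406309995913397 ≈ 3.0925e-5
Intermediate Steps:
a = -1/2056 (a = -1/(4*(215 + 299)) = -1/4/514 = -1/4*1/514 = -1/2056 ≈ -0.00048638)
P(C) = sqrt(-1/2056 + C) (P(C) = sqrt(C - 1/2056) = sqrt(-1/2056 + C))
1/(P(1/(262 - 73)) + 32336) = 1/(sqrt(-514 + 1056784/(262 - 73))/1028 + 32336) = 1/(sqrt(-514 + 1056784/189)/1028 + 32336) = 1/(sqrt(959638/189)/1028 + 32336) = 1/((sqrt(20152398)/63)/1028 + 32336) = 1/(sqrt(20152398)/64764 + 32336) = 1/(32336 + sqrt(20152398)/64764)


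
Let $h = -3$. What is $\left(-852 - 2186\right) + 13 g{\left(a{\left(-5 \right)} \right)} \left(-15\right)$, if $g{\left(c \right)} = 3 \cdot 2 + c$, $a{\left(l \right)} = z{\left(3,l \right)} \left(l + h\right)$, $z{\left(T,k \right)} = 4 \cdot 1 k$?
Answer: $-35408$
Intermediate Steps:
$z{\left(T,k \right)} = 4 k$
$a{\left(l \right)} = 4 l \left(-3 + l\right)$ ($a{\left(l \right)} = 4 l \left(l - 3\right) = 4 l \left(-3 + l\right)$)
$g{\left(c \right)} = 6 + c$
$\left(-852 - 2186\right) + 13 g{\left(a{\left(-5 \right)} \right)} \left(-15\right) = \left(-852 - 2186\right) + 13 \left(6 + 4 \left(-5\right) \left(-3 - 5\right)\right) \left(-15\right) = -3038 + 13 \left(6 + 4 \left(-5\right) \left(-8\right)\right) \left(-15\right) = -3038 + 13 \left(6 + 160\right) \left(-15\right) = -3038 + 13 \cdot 166 \left(-15\right) = -3038 + 2158 \left(-15\right) = -3038 - 32370 = -35408$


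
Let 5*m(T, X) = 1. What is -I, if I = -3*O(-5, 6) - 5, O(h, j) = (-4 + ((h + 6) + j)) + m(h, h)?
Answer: 73/5 ≈ 14.600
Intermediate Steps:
m(T, X) = 1/5 (m(T, X) = (1/5)*1 = 1/5)
O(h, j) = 11/5 + h + j (O(h, j) = (-4 + ((h + 6) + j)) + 1/5 = (-4 + ((6 + h) + j)) + 1/5 = (-4 + (6 + h + j)) + 1/5 = (2 + h + j) + 1/5 = 11/5 + h + j)
I = -73/5 (I = -3*(11/5 - 5 + 6) - 5 = -3*16/5 - 5 = -48/5 - 5 = -73/5 ≈ -14.600)
-I = -1*(-73/5) = 73/5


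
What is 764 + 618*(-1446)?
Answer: -892864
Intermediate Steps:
764 + 618*(-1446) = 764 - 893628 = -892864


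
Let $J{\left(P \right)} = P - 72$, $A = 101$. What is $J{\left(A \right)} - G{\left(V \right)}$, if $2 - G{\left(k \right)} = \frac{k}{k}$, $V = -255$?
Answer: $28$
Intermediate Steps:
$J{\left(P \right)} = -72 + P$ ($J{\left(P \right)} = P - 72 = -72 + P$)
$G{\left(k \right)} = 1$ ($G{\left(k \right)} = 2 - \frac{k}{k} = 2 - 1 = 1$)
$J{\left(A \right)} - G{\left(V \right)} = \left(-72 + 101\right) - 1 = 29 - 1 = 28$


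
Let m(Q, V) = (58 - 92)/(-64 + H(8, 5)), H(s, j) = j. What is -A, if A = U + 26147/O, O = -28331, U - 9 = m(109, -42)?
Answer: -14464342/1671529 ≈ -8.6534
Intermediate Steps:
m(Q, V) = 34/59 (m(Q, V) = (58 - 92)/(-64 + 5) = -34/(-59) = -34*(-1/59) = 34/59)
U = 565/59 (U = 9 + 34/59 = 565/59 ≈ 9.5763)
A = 14464342/1671529 (A = 565/59 + 26147/(-28331) = 565/59 + 26147*(-1/28331) = 565/59 - 26147/28331 = 14464342/1671529 ≈ 8.6534)
-A = -1*14464342/1671529 = -14464342/1671529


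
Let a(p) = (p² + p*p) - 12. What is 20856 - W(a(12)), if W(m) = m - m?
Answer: 20856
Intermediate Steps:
a(p) = -12 + 2*p² (a(p) = (p² + p²) - 12 = 2*p² - 12 = -12 + 2*p²)
W(m) = 0
20856 - W(a(12)) = 20856 - 1*0 = 20856 + 0 = 20856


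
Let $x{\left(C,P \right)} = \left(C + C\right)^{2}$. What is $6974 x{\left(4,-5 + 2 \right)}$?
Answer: $446336$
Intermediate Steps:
$x{\left(C,P \right)} = 4 C^{2}$ ($x{\left(C,P \right)} = \left(2 C\right)^{2} = 4 C^{2}$)
$6974 x{\left(4,-5 + 2 \right)} = 6974 \cdot 4 \cdot 4^{2} = 6974 \cdot 4 \cdot 16 = 6974 \cdot 64 = 446336$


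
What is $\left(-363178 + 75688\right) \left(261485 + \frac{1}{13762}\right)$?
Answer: $- \frac{73896359185485}{983} \approx -7.5174 \cdot 10^{10}$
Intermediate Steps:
$\left(-363178 + 75688\right) \left(261485 + \frac{1}{13762}\right) = - 287490 \left(261485 + \frac{1}{13762}\right) = \left(-287490\right) \frac{3598556571}{13762} = - \frac{73896359185485}{983}$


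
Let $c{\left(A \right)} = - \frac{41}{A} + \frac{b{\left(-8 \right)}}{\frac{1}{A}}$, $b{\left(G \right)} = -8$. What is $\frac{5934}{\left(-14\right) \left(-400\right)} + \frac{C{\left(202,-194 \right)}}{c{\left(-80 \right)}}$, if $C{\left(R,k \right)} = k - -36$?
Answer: $\frac{116640047}{143474800} \approx 0.81297$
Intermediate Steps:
$C{\left(R,k \right)} = 36 + k$ ($C{\left(R,k \right)} = k + 36 = 36 + k$)
$c{\left(A \right)} = - \frac{41}{A} - 8 A$ ($c{\left(A \right)} = - \frac{41}{A} - \frac{8}{\frac{1}{A}} = - \frac{41}{A} - 8 A$)
$\frac{5934}{\left(-14\right) \left(-400\right)} + \frac{C{\left(202,-194 \right)}}{c{\left(-80 \right)}} = \frac{5934}{\left(-14\right) \left(-400\right)} + \frac{36 - 194}{- \frac{41}{-80} - -640} = \frac{5934}{5600} - \frac{158}{\left(-41\right) \left(- \frac{1}{80}\right) + 640} = 5934 \cdot \frac{1}{5600} - \frac{158}{\frac{41}{80} + 640} = \frac{2967}{2800} - \frac{158}{\frac{51241}{80}} = \frac{2967}{2800} - \frac{12640}{51241} = \frac{116640047}{143474800}$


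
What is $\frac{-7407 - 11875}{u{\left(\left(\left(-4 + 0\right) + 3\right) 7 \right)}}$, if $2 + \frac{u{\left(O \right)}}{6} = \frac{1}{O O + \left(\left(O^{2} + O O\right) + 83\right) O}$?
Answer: $\frac{3914246}{2437} \approx 1606.2$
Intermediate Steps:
$u{\left(O \right)} = -12 + \frac{6}{O^{2} + O \left(83 + 2 O^{2}\right)}$ ($u{\left(O \right)} = -12 + \frac{6}{O O + \left(\left(O^{2} + O O\right) + 83\right) O} = -12 + \frac{6}{O^{2} + \left(\left(O^{2} + O^{2}\right) + 83\right) O} = -12 + \frac{6}{O^{2} + \left(2 O^{2} + 83\right) O} = -12 + \frac{6}{O^{2} + \left(83 + 2 O^{2}\right) O} = -12 + \frac{6}{O^{2} + O \left(83 + 2 O^{2}\right)}$)
$\frac{-7407 - 11875}{u{\left(\left(\left(-4 + 0\right) + 3\right) 7 \right)}} = \frac{-7407 - 11875}{6 \frac{1}{\left(\left(-4 + 0\right) + 3\right) 7} \frac{1}{83 + \left(\left(-4 + 0\right) + 3\right) 7 + 2 \left(\left(\left(-4 + 0\right) + 3\right) 7\right)^{2}} \left(1 - 166 \left(\left(-4 + 0\right) + 3\right) 7 - 4 \left(\left(\left(-4 + 0\right) + 3\right) 7\right)^{3} - 2 \left(\left(\left(-4 + 0\right) + 3\right) 7\right)^{2}\right)} = - \frac{19282}{6 \frac{1}{\left(-4 + 3\right) 7} \frac{1}{83 + \left(-4 + 3\right) 7 + 2 \left(\left(-4 + 3\right) 7\right)^{2}} \left(1 - 166 \left(-4 + 3\right) 7 - 4 \left(\left(-4 + 3\right) 7\right)^{3} - 2 \left(\left(-4 + 3\right) 7\right)^{2}\right)} = - \frac{19282}{6 \frac{1}{\left(-1\right) 7} \frac{1}{83 - 7 + 2 \left(\left(-1\right) 7\right)^{2}} \left(1 - 166 \left(\left(-1\right) 7\right) - 4 \left(\left(-1\right) 7\right)^{3} - 2 \left(\left(-1\right) 7\right)^{2}\right)} = - \frac{19282}{6 \frac{1}{-7} \frac{1}{83 - 7 + 2 \left(-7\right)^{2}} \left(1 - -1162 - 4 \left(-7\right)^{3} - 2 \left(-7\right)^{2}\right)} = - \frac{19282}{6 \left(- \frac{1}{7}\right) \frac{1}{83 - 7 + 2 \cdot 49} \left(1 + 1162 - -1372 - 98\right)} = - \frac{19282}{6 \left(- \frac{1}{7}\right) \frac{1}{83 - 7 + 98} \left(1 + 1162 + 1372 - 98\right)} = - \frac{19282}{6 \left(- \frac{1}{7}\right) \frac{1}{174} \cdot 2437} = - \frac{19282}{- \frac{2437}{203}} = \left(-19282\right) \left(- \frac{203}{2437}\right) = \frac{3914246}{2437}$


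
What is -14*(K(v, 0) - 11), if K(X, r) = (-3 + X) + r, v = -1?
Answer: 210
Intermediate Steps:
K(X, r) = -3 + X + r
-14*(K(v, 0) - 11) = -14*((-3 - 1 + 0) - 11) = -14*(-4 - 11) = -14*(-15) = 210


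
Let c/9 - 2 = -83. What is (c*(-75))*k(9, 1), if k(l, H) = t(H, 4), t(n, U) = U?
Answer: 218700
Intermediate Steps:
k(l, H) = 4
c = -729 (c = 18 + 9*(-83) = 18 - 747 = -729)
(c*(-75))*k(9, 1) = -729*(-75)*4 = 54675*4 = 218700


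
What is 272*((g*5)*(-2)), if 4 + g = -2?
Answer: 16320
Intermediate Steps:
g = -6 (g = -4 - 2 = -6)
272*((g*5)*(-2)) = 272*(-6*5*(-2)) = 272*(-30*(-2)) = 272*60 = 16320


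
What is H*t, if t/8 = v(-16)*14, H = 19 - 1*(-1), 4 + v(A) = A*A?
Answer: 564480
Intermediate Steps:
v(A) = -4 + A² (v(A) = -4 + A*A = -4 + A²)
H = 20 (H = 19 + 1 = 20)
t = 28224 (t = 8*((-4 + (-16)²)*14) = 8*((-4 + 256)*14) = 8*(252*14) = 8*3528 = 28224)
H*t = 20*28224 = 564480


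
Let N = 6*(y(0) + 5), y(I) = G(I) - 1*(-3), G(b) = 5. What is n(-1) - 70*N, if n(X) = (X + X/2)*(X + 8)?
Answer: -10941/2 ≈ -5470.5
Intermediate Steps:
y(I) = 8 (y(I) = 5 - 1*(-3) = 5 + 3 = 8)
n(X) = 3*X*(8 + X)/2 (n(X) = (X + X*(½))*(8 + X) = (X + X/2)*(8 + X) = (3*X/2)*(8 + X) = 3*X*(8 + X)/2)
N = 78 (N = 6*(8 + 5) = 6*13 = 78)
n(-1) - 70*N = (3/2)*(-1)*(8 - 1) - 70*78 = (3/2)*(-1)*7 - 5460 = -21/2 - 5460 = -10941/2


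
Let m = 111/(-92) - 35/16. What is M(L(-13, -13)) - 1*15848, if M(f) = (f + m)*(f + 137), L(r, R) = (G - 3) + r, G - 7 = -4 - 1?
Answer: -6619387/368 ≈ -17987.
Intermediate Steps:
G = 2 (G = 7 + (-4 - 1) = 7 - 5 = 2)
L(r, R) = -1 + r (L(r, R) = (2 - 3) + r = -1 + r)
m = -1249/368 (m = 111*(-1/92) - 35*1/16 = -111/92 - 35/16 = -1249/368 ≈ -3.3940)
M(f) = (137 + f)*(-1249/368 + f) (M(f) = (f - 1249/368)*(f + 137) = (-1249/368 + f)*(137 + f) = (137 + f)*(-1249/368 + f))
M(L(-13, -13)) - 1*15848 = (-171113/368 + (-1 - 13)**2 + 49167*(-1 - 13)/368) - 1*15848 = (-171113/368 + (-14)**2 + (49167/368)*(-14)) - 15848 = (-171113/368 + 196 - 344169/184) - 15848 = -787323/368 - 15848 = -6619387/368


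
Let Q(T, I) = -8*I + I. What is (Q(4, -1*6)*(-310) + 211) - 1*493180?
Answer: -505989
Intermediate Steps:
Q(T, I) = -7*I
(Q(4, -1*6)*(-310) + 211) - 1*493180 = (-(-7)*6*(-310) + 211) - 1*493180 = (-7*(-6)*(-310) + 211) - 493180 = (42*(-310) + 211) - 493180 = (-13020 + 211) - 493180 = -12809 - 493180 = -505989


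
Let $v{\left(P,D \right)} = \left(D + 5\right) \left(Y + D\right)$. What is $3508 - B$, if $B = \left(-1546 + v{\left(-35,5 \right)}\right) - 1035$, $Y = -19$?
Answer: $6229$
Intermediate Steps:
$v{\left(P,D \right)} = \left(-19 + D\right) \left(5 + D\right)$ ($v{\left(P,D \right)} = \left(D + 5\right) \left(-19 + D\right) = \left(5 + D\right) \left(-19 + D\right) = \left(-19 + D\right) \left(5 + D\right)$)
$B = -2721$ ($B = \left(-1546 - \left(165 - 25\right)\right) - 1035 = \left(-1546 - 140\right) - 1035 = -1686 - 1035 = -2721$)
$3508 - B = 3508 - -2721 = 3508 + 2721 = 6229$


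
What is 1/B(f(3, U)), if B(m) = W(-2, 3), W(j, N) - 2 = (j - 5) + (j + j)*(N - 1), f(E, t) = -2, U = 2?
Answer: -1/13 ≈ -0.076923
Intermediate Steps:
W(j, N) = -3 + j + 2*j*(-1 + N) (W(j, N) = 2 + ((j - 5) + (j + j)*(N - 1)) = 2 + ((-5 + j) + (2*j)*(-1 + N)) = 2 + ((-5 + j) + 2*j*(-1 + N)) = 2 + (-5 + j + 2*j*(-1 + N)) = -3 + j + 2*j*(-1 + N))
B(m) = -13 (B(m) = -3 - 1*(-2) + 2*3*(-2) = -3 + 2 - 12 = -13)
1/B(f(3, U)) = 1/(-13) = -1/13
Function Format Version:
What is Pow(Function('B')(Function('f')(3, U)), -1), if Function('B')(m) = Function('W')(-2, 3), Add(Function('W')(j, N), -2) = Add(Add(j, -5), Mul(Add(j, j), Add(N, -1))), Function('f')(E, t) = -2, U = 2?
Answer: Rational(-1, 13) ≈ -0.076923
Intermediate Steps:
Function('W')(j, N) = Add(-3, j, Mul(2, j, Add(-1, N))) (Function('W')(j, N) = Add(2, Add(Add(j, -5), Mul(Add(j, j), Add(N, -1)))) = Add(2, Add(Add(-5, j), Mul(Mul(2, j), Add(-1, N)))) = Add(2, Add(Add(-5, j), Mul(2, j, Add(-1, N)))) = Add(2, Add(-5, j, Mul(2, j, Add(-1, N)))) = Add(-3, j, Mul(2, j, Add(-1, N))))
Function('B')(m) = -13 (Function('B')(m) = Add(-3, Mul(-1, -2), Mul(2, 3, -2)) = Add(-3, 2, -12) = -13)
Pow(Function('B')(Function('f')(3, U)), -1) = Pow(-13, -1) = Rational(-1, 13)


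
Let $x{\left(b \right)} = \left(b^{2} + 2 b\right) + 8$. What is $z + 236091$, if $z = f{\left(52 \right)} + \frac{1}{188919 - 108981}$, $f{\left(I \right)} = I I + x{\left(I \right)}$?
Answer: $\frac{19313900119}{79938} \approx 2.4161 \cdot 10^{5}$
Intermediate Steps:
$x{\left(b \right)} = 8 + b^{2} + 2 b$
$f{\left(I \right)} = 8 + 2 I + 2 I^{2}$ ($f{\left(I \right)} = I I + \left(8 + I^{2} + 2 I\right) = I^{2} + \left(8 + I^{2} + 2 I\right) = 8 + 2 I + 2 I^{2}$)
$z = \frac{441257761}{79938}$ ($z = \left(8 + 2 \cdot 52 + 2 \cdot 52^{2}\right) + \frac{1}{188919 - 108981} = \left(8 + 104 + 2 \cdot 2704\right) + \frac{1}{79938} = \left(8 + 104 + 5408\right) + \frac{1}{79938} = 5520 + \frac{1}{79938} = \frac{441257761}{79938} \approx 5520.0$)
$z + 236091 = \frac{441257761}{79938} + 236091 = \frac{19313900119}{79938}$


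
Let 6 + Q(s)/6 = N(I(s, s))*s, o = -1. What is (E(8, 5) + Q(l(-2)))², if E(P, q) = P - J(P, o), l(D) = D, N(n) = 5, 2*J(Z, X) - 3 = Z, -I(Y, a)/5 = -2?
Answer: 34969/4 ≈ 8742.3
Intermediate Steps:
I(Y, a) = 10 (I(Y, a) = -5*(-2) = 10)
J(Z, X) = 3/2 + Z/2
Q(s) = -36 + 30*s (Q(s) = -36 + 6*(5*s) = -36 + 30*s)
E(P, q) = -3/2 + P/2 (E(P, q) = P - (3/2 + P/2) = P + (-3/2 - P/2) = -3/2 + P/2)
(E(8, 5) + Q(l(-2)))² = ((-3/2 + (½)*8) + (-36 + 30*(-2)))² = ((-3/2 + 4) + (-36 - 60))² = (5/2 - 96)² = (-187/2)² = 34969/4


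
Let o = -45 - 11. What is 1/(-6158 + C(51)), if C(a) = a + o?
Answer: -1/6163 ≈ -0.00016226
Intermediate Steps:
o = -56
C(a) = -56 + a (C(a) = a - 56 = -56 + a)
1/(-6158 + C(51)) = 1/(-6158 + (-56 + 51)) = 1/(-6158 - 5) = 1/(-6163) = -1/6163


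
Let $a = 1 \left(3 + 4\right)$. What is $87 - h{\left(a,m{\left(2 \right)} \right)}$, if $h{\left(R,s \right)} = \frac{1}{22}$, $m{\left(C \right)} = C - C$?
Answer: $\frac{1913}{22} \approx 86.955$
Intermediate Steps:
$a = 7$ ($a = 1 \cdot 7 = 7$)
$m{\left(C \right)} = 0$
$h{\left(R,s \right)} = \frac{1}{22}$
$87 - h{\left(a,m{\left(2 \right)} \right)} = 87 - \frac{1}{22} = \frac{1913}{22}$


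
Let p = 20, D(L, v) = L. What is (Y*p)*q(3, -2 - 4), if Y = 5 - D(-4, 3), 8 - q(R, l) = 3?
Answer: 900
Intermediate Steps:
q(R, l) = 5 (q(R, l) = 8 - 1*3 = 8 - 3 = 5)
Y = 9 (Y = 5 - 1*(-4) = 5 + 4 = 9)
(Y*p)*q(3, -2 - 4) = (9*20)*5 = 180*5 = 900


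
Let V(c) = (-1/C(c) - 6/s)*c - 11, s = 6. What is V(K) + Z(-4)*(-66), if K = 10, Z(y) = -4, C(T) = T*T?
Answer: 2429/10 ≈ 242.90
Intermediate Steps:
C(T) = T²
V(c) = -11 + c*(-1 - 1/c²) (V(c) = (-1/(c²) - 6/6)*c - 11 = (-1/c² - 6*⅙)*c - 11 = (-1/c² - 1)*c - 11 = (-1 - 1/c²)*c - 11 = c*(-1 - 1/c²) - 11 = -11 + c*(-1 - 1/c²))
V(K) + Z(-4)*(-66) = (-11 - 1*10 - 1/10) - 4*(-66) = (-11 - 10 - 1*⅒) + 264 = (-11 - 10 - ⅒) + 264 = -211/10 + 264 = 2429/10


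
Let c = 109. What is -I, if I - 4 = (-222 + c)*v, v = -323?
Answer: -36503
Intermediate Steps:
I = 36503 (I = 4 + (-222 + 109)*(-323) = 4 - 113*(-323) = 4 + 36499 = 36503)
-I = -1*36503 = -36503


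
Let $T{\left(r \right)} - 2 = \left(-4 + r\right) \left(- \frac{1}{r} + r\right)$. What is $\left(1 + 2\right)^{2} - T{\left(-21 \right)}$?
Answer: $- \frac{10853}{21} \approx -516.81$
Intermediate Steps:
$T{\left(r \right)} = 2 + \left(-4 + r\right) \left(r - \frac{1}{r}\right)$ ($T{\left(r \right)} = 2 + \left(-4 + r\right) \left(- \frac{1}{r} + r\right) = 2 + \left(-4 + r\right) \left(r - \frac{1}{r}\right)$)
$\left(1 + 2\right)^{2} - T{\left(-21 \right)} = \left(1 + 2\right)^{2} - \left(1 + \left(-21\right)^{2} - -84 + \frac{4}{-21}\right) = 3^{2} - \left(1 + 441 + 84 + 4 \left(- \frac{1}{21}\right)\right) = 9 - \left(1 + 441 + 84 - \frac{4}{21}\right) = 9 - \frac{11042}{21} = - \frac{10853}{21}$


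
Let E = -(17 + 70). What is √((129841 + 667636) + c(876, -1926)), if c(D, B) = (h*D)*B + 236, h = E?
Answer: 5*√5903281 ≈ 12148.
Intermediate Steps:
E = -87 (E = -1*87 = -87)
h = -87
c(D, B) = 236 - 87*B*D (c(D, B) = (-87*D)*B + 236 = -87*B*D + 236 = 236 - 87*B*D)
√((129841 + 667636) + c(876, -1926)) = √((129841 + 667636) + (236 - 87*(-1926)*876)) = √(797477 + (236 + 146784312)) = √(797477 + 146784548) = √147582025 = 5*√5903281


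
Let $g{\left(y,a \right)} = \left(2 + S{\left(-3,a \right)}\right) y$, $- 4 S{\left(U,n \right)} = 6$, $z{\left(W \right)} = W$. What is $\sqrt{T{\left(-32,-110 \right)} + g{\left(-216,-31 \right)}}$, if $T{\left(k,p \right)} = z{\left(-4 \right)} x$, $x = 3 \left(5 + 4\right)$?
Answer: $6 i \sqrt{6} \approx 14.697 i$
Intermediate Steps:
$x = 27$ ($x = 3 \cdot 9 = 27$)
$S{\left(U,n \right)} = - \frac{3}{2}$ ($S{\left(U,n \right)} = \left(- \frac{1}{4}\right) 6 = - \frac{3}{2}$)
$g{\left(y,a \right)} = \frac{y}{2}$ ($g{\left(y,a \right)} = \left(2 - \frac{3}{2}\right) y = \frac{y}{2}$)
$T{\left(k,p \right)} = -108$ ($T{\left(k,p \right)} = \left(-4\right) 27 = -108$)
$\sqrt{T{\left(-32,-110 \right)} + g{\left(-216,-31 \right)}} = \sqrt{-108 + \frac{1}{2} \left(-216\right)} = \sqrt{-108 - 108} = \sqrt{-216} = 6 i \sqrt{6}$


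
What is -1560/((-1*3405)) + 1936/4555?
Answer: 913192/1033985 ≈ 0.88318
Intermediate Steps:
-1560/((-1*3405)) + 1936/4555 = -1560/(-3405) + 1936*(1/4555) = -1560*(-1/3405) + 1936/4555 = 104/227 + 1936/4555 = 913192/1033985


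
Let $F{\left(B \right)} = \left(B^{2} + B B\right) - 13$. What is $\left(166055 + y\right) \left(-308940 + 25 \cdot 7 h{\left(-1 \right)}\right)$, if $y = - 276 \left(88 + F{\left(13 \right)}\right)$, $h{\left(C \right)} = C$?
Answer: $-16094690705$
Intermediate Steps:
$F{\left(B \right)} = -13 + 2 B^{2}$ ($F{\left(B \right)} = \left(B^{2} + B^{2}\right) - 13 = 2 B^{2} - 13 = -13 + 2 B^{2}$)
$y = -113988$ ($y = - 276 \left(88 - \left(13 - 2 \cdot 13^{2}\right)\right) = - 276 \left(88 + \left(-13 + 2 \cdot 169\right)\right) = - 276 \left(88 + \left(-13 + 338\right)\right) = - 276 \left(88 + 325\right) = \left(-276\right) 413 = -113988$)
$\left(166055 + y\right) \left(-308940 + 25 \cdot 7 h{\left(-1 \right)}\right) = \left(166055 - 113988\right) \left(-308940 + 25 \cdot 7 \left(-1\right)\right) = 52067 \left(-308940 + 175 \left(-1\right)\right) = 52067 \left(-308940 - 175\right) = 52067 \left(-309115\right) = -16094690705$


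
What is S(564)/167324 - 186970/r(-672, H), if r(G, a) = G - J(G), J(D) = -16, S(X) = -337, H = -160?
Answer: 3910543401/13720568 ≈ 285.01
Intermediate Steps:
r(G, a) = 16 + G (r(G, a) = G - 1*(-16) = G + 16 = 16 + G)
S(564)/167324 - 186970/r(-672, H) = -337/167324 - 186970/(16 - 672) = -337*1/167324 - 186970/(-656) = -337/167324 - 186970*(-1/656) = -337/167324 + 93485/328 = 3910543401/13720568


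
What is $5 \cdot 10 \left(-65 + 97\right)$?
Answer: $1600$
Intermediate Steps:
$5 \cdot 10 \left(-65 + 97\right) = 50 \cdot 32 = 1600$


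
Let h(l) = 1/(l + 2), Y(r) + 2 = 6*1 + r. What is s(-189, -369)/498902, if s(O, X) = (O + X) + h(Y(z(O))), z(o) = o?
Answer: -102115/91299066 ≈ -0.0011185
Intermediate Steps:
Y(r) = 4 + r (Y(r) = -2 + (6*1 + r) = -2 + (6 + r) = 4 + r)
h(l) = 1/(2 + l)
s(O, X) = O + X + 1/(6 + O) (s(O, X) = (O + X) + 1/(2 + (4 + O)) = (O + X) + 1/(6 + O) = O + X + 1/(6 + O))
s(-189, -369)/498902 = ((1 + (6 - 189)*(-189 - 369))/(6 - 189))/498902 = ((1 - 183*(-558))/(-183))*(1/498902) = -(1 + 102114)/183*(1/498902) = -1/183*102115*(1/498902) = -102115/183*1/498902 = -102115/91299066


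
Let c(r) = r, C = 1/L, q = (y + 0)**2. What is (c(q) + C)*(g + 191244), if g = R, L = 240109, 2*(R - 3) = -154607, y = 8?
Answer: 3501934287599/480218 ≈ 7.2924e+6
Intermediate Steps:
R = -154601/2 (R = 3 + (1/2)*(-154607) = 3 - 154607/2 = -154601/2 ≈ -77301.)
q = 64 (q = (8 + 0)**2 = 8**2 = 64)
C = 1/240109 ≈ 4.1648e-6
g = -154601/2 ≈ -77301.
(c(q) + C)*(g + 191244) = (64 + 1/240109)*(-154601/2 + 191244) = (15366977/240109)*(227887/2) = 3501934287599/480218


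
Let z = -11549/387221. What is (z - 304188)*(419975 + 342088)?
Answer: -89761871383479111/387221 ≈ -2.3181e+11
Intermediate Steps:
z = -11549/387221 (z = -11549*1/387221 = -11549/387221 ≈ -0.029825)
(z - 304188)*(419975 + 342088) = (-11549/387221 - 304188)*(419975 + 342088) = -117787993097/387221*762063 = -89761871383479111/387221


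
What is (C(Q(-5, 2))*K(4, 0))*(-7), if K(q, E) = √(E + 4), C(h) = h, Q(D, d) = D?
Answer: 70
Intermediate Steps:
K(q, E) = √(4 + E)
(C(Q(-5, 2))*K(4, 0))*(-7) = -5*√(4 + 0)*(-7) = -5*√4*(-7) = -5*2*(-7) = -10*(-7) = 70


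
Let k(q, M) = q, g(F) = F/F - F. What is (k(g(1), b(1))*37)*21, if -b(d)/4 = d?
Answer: 0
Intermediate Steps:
b(d) = -4*d
g(F) = 1 - F
(k(g(1), b(1))*37)*21 = ((1 - 1*1)*37)*21 = ((1 - 1)*37)*21 = (0*37)*21 = 0*21 = 0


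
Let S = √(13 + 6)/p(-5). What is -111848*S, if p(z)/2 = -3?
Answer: 55924*√19/3 ≈ 81256.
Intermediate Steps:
p(z) = -6 (p(z) = 2*(-3) = -6)
S = -√19/6 (S = √(13 + 6)/(-6) = √19*(-⅙) = -√19/6 ≈ -0.72648)
-111848*S = -(-55924)*√19/3 = 55924*√19/3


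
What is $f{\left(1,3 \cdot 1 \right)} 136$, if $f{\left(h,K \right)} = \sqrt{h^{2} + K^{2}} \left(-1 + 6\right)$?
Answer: $680 \sqrt{10} \approx 2150.3$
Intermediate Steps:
$f{\left(h,K \right)} = 5 \sqrt{K^{2} + h^{2}}$ ($f{\left(h,K \right)} = \sqrt{K^{2} + h^{2}} \cdot 5 = 5 \sqrt{K^{2} + h^{2}}$)
$f{\left(1,3 \cdot 1 \right)} 136 = 5 \sqrt{\left(3 \cdot 1\right)^{2} + 1^{2}} \cdot 136 = 5 \sqrt{3^{2} + 1} \cdot 136 = 5 \sqrt{9 + 1} \cdot 136 = 5 \sqrt{10} \cdot 136 = 680 \sqrt{10}$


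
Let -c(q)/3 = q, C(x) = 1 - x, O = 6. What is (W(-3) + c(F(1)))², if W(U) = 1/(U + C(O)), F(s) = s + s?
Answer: 2401/64 ≈ 37.516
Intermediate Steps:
F(s) = 2*s
W(U) = 1/(-5 + U) (W(U) = 1/(U + (1 - 1*6)) = 1/(U + (1 - 6)) = 1/(U - 5) = 1/(-5 + U))
c(q) = -3*q
(W(-3) + c(F(1)))² = (1/(-5 - 3) - 6)² = (1/(-8) - 3*2)² = (-⅛ - 6)² = (-49/8)² = 2401/64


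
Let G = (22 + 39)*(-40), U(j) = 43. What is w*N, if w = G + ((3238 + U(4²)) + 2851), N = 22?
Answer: 81224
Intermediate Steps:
G = -2440 (G = 61*(-40) = -2440)
w = 3692 (w = -2440 + ((3238 + 43) + 2851) = -2440 + (3281 + 2851) = -2440 + 6132 = 3692)
w*N = 3692*22 = 81224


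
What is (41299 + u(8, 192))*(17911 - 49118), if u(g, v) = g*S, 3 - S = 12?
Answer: -1286570989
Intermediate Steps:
S = -9 (S = 3 - 1*12 = 3 - 12 = -9)
u(g, v) = -9*g (u(g, v) = g*(-9) = -9*g)
(41299 + u(8, 192))*(17911 - 49118) = (41299 - 9*8)*(17911 - 49118) = (41299 - 72)*(-31207) = 41227*(-31207) = -1286570989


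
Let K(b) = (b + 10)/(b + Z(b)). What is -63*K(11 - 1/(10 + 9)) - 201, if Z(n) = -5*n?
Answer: -71079/416 ≈ -170.86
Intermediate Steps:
Z(n) = -5*n
K(b) = -(10 + b)/(4*b) (K(b) = (b + 10)/(b - 5*b) = (10 + b)/((-4*b)) = (10 + b)*(-1/(4*b)) = -(10 + b)/(4*b))
-63*K(11 - 1/(10 + 9)) - 201 = -63*(-10 - (11 - 1/(10 + 9)))/(4*(11 - 1/(10 + 9))) - 201 = -63*(-10 - (11 - 1/19))/(4*(11 - 1/19)) - 201 = -63*(-10 - 1*208/19)/(4*208/19) - 201 = -63*19*(-10 - 208/19)/(4*208) - 201 = -63*19*(-398)/(4*208*19) - 201 = -63*(-199/416) - 201 = 12537/416 - 201 = -71079/416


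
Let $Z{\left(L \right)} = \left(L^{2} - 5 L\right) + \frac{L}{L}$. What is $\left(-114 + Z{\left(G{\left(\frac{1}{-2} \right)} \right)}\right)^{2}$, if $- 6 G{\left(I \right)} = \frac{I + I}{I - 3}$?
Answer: $\frac{2472774529}{194481} \approx 12715.0$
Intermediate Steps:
$G{\left(I \right)} = - \frac{I}{3 \left(-3 + I\right)}$ ($G{\left(I \right)} = - \frac{\left(I + I\right) \frac{1}{I - 3}}{6} = - \frac{2 I \frac{1}{-3 + I}}{6} = - \frac{I}{3 \left(-3 + I\right)}$)
$Z{\left(L \right)} = 1 + L^{2} - 5 L$ ($Z{\left(L \right)} = \left(L^{2} - 5 L\right) + 1 = 1 + L^{2} - 5 L$)
$\left(-114 + Z{\left(G{\left(\frac{1}{-2} \right)} \right)}\right)^{2} = \left(-114 + \left(1 + \left(- \frac{1}{\left(-2\right) \left(-9 + \frac{3}{-2}\right)}\right)^{2} - 5 \left(- \frac{1}{\left(-2\right) \left(-9 + \frac{3}{-2}\right)}\right)\right)\right)^{2} = \left(-114 + \left(1 + \left(\left(-1\right) \left(- \frac{1}{2}\right) \frac{1}{-9 + 3 \left(- \frac{1}{2}\right)}\right)^{2} - 5 \left(\left(-1\right) \left(- \frac{1}{2}\right) \frac{1}{-9 + 3 \left(- \frac{1}{2}\right)}\right)\right)\right)^{2} = \left(-114 + \left(1 + \left(\left(-1\right) \left(- \frac{1}{2}\right) \frac{1}{-9 - \frac{3}{2}}\right)^{2} - 5 \left(\left(-1\right) \left(- \frac{1}{2}\right) \frac{1}{-9 - \frac{3}{2}}\right)\right)\right)^{2} = \left(-114 + \left(1 + \left(\left(-1\right) \left(- \frac{1}{2}\right) \frac{1}{- \frac{21}{2}}\right)^{2} - 5 \left(\left(-1\right) \left(- \frac{1}{2}\right) \frac{1}{- \frac{21}{2}}\right)\right)\right)^{2} = \left(-114 + \left(1 + \left(\left(-1\right) \left(- \frac{1}{2}\right) \left(- \frac{2}{21}\right)\right)^{2} - 5 \left(\left(-1\right) \left(- \frac{1}{2}\right) \left(- \frac{2}{21}\right)\right)\right)\right)^{2} = \left(-114 + \left(1 + \left(- \frac{1}{21}\right)^{2} - - \frac{5}{21}\right)\right)^{2} = \left(-114 + \left(1 + \frac{1}{441} + \frac{5}{21}\right)\right)^{2} = \left(-114 + \frac{547}{441}\right)^{2} = \left(- \frac{49727}{441}\right)^{2} = \frac{2472774529}{194481}$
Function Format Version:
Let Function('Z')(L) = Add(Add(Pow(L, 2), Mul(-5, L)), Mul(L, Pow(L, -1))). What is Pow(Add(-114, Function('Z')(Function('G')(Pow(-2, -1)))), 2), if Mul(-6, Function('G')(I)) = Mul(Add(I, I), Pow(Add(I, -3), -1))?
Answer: Rational(2472774529, 194481) ≈ 12715.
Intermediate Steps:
Function('G')(I) = Mul(Rational(-1, 3), I, Pow(Add(-3, I), -1)) (Function('G')(I) = Mul(Rational(-1, 6), Mul(Add(I, I), Pow(Add(I, -3), -1))) = Mul(Rational(-1, 6), Mul(Mul(2, I), Pow(Add(-3, I), -1))) = Mul(Rational(-1, 6), Mul(2, I, Pow(Add(-3, I), -1))) = Mul(Rational(-1, 3), I, Pow(Add(-3, I), -1)))
Function('Z')(L) = Add(1, Pow(L, 2), Mul(-5, L)) (Function('Z')(L) = Add(Add(Pow(L, 2), Mul(-5, L)), 1) = Add(1, Pow(L, 2), Mul(-5, L)))
Pow(Add(-114, Function('Z')(Function('G')(Pow(-2, -1)))), 2) = Pow(Add(-114, Add(1, Pow(Mul(-1, Pow(-2, -1), Pow(Add(-9, Mul(3, Pow(-2, -1))), -1)), 2), Mul(-5, Mul(-1, Pow(-2, -1), Pow(Add(-9, Mul(3, Pow(-2, -1))), -1))))), 2) = Pow(Add(-114, Add(1, Pow(Mul(-1, Rational(-1, 2), Pow(Add(-9, Mul(3, Rational(-1, 2))), -1)), 2), Mul(-5, Mul(-1, Rational(-1, 2), Pow(Add(-9, Mul(3, Rational(-1, 2))), -1))))), 2) = Pow(Add(-114, Add(1, Pow(Mul(-1, Rational(-1, 2), Pow(Add(-9, Rational(-3, 2)), -1)), 2), Mul(-5, Mul(-1, Rational(-1, 2), Pow(Add(-9, Rational(-3, 2)), -1))))), 2) = Pow(Add(-114, Add(1, Pow(Mul(-1, Rational(-1, 2), Pow(Rational(-21, 2), -1)), 2), Mul(-5, Mul(-1, Rational(-1, 2), Pow(Rational(-21, 2), -1))))), 2) = Pow(Add(-114, Add(1, Pow(Mul(-1, Rational(-1, 2), Rational(-2, 21)), 2), Mul(-5, Mul(-1, Rational(-1, 2), Rational(-2, 21))))), 2) = Pow(Add(-114, Add(1, Pow(Rational(-1, 21), 2), Mul(-5, Rational(-1, 21)))), 2) = Pow(Add(-114, Add(1, Rational(1, 441), Rational(5, 21))), 2) = Pow(Add(-114, Rational(547, 441)), 2) = Pow(Rational(-49727, 441), 2) = Rational(2472774529, 194481)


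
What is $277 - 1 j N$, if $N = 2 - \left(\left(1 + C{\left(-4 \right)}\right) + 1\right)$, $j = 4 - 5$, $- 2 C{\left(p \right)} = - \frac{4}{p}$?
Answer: $\frac{555}{2} \approx 277.5$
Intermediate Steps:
$C{\left(p \right)} = \frac{2}{p}$ ($C{\left(p \right)} = - \frac{\left(-4\right) \frac{1}{p}}{2} = \frac{2}{p}$)
$j = -1$
$N = \frac{1}{2}$ ($N = 2 - \left(\left(1 + \frac{2}{-4}\right) + 1\right) = 2 - \left(\left(1 + 2 \left(- \frac{1}{4}\right)\right) + 1\right) = 2 - \left(\left(1 - \frac{1}{2}\right) + 1\right) = 2 - \left(\frac{1}{2} + 1\right) = 2 - \frac{3}{2} = \frac{1}{2} \approx 0.5$)
$277 - 1 j N = 277 - 1 \left(-1\right) \frac{1}{2} = 277 - \left(-1\right) \frac{1}{2} = 277 - - \frac{1}{2} = 277 + \frac{1}{2} = \frac{555}{2}$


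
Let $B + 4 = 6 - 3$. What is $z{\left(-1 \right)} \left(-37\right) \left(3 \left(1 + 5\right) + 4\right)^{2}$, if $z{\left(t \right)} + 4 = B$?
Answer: $89540$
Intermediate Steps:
$B = -1$ ($B = -4 + \left(6 - 3\right) = -4 + 3 = -1$)
$z{\left(t \right)} = -5$ ($z{\left(t \right)} = -4 - 1 = -5$)
$z{\left(-1 \right)} \left(-37\right) \left(3 \left(1 + 5\right) + 4\right)^{2} = \left(-5\right) \left(-37\right) \left(3 \left(1 + 5\right) + 4\right)^{2} = 185 \left(3 \cdot 6 + 4\right)^{2} = 185 \left(18 + 4\right)^{2} = 185 \cdot 22^{2} = 185 \cdot 484 = 89540$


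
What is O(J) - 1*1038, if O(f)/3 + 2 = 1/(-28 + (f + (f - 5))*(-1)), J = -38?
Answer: -55329/53 ≈ -1043.9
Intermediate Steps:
O(f) = -6 + 3/(-23 - 2*f) (O(f) = -6 + 3/(-28 + (f + (f - 5))*(-1)) = -6 + 3/(-28 + (f + (-5 + f))*(-1)) = -6 + 3/(-28 + (-5 + 2*f)*(-1)) = -6 + 3/(-28 + (5 - 2*f)) = -6 + 3/(-23 - 2*f))
O(J) - 1*1038 = 3*(-47 - 4*(-38))/(23 + 2*(-38)) - 1*1038 = 3*(-47 + 152)/(23 - 76) - 1038 = 3*105/(-53) - 1038 = 3*(-1/53)*105 - 1038 = -315/53 - 1038 = -55329/53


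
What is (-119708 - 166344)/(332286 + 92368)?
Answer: -143026/212327 ≈ -0.67361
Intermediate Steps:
(-119708 - 166344)/(332286 + 92368) = -286052/424654 = -286052*1/424654 = -143026/212327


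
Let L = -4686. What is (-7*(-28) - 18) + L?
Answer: -4508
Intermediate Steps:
(-7*(-28) - 18) + L = (-7*(-28) - 18) - 4686 = (196 - 18) - 4686 = 178 - 4686 = -4508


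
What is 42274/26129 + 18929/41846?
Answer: 2263593645/1093394134 ≈ 2.0702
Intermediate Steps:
42274/26129 + 18929/41846 = 2263593645/1093394134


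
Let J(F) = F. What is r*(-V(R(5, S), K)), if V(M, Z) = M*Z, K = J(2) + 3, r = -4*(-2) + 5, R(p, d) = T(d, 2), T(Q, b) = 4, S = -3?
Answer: -260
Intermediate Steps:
R(p, d) = 4
r = 13 (r = 8 + 5 = 13)
K = 5 (K = 2 + 3 = 5)
r*(-V(R(5, S), K)) = 13*(-4*5) = 13*(-1*20) = 13*(-20) = -260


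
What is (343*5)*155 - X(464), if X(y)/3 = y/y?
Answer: 265822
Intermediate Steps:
X(y) = 3 (X(y) = 3*(y/y) = 3*1 = 3)
(343*5)*155 - X(464) = (343*5)*155 - 1*3 = 1715*155 - 3 = 265825 - 3 = 265822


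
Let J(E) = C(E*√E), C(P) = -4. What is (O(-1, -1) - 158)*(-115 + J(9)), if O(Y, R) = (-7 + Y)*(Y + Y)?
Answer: 16898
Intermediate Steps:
O(Y, R) = 2*Y*(-7 + Y) (O(Y, R) = (-7 + Y)*(2*Y) = 2*Y*(-7 + Y))
J(E) = -4
(O(-1, -1) - 158)*(-115 + J(9)) = (2*(-1)*(-7 - 1) - 158)*(-115 - 4) = (2*(-1)*(-8) - 158)*(-119) = (16 - 158)*(-119) = -142*(-119) = 16898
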